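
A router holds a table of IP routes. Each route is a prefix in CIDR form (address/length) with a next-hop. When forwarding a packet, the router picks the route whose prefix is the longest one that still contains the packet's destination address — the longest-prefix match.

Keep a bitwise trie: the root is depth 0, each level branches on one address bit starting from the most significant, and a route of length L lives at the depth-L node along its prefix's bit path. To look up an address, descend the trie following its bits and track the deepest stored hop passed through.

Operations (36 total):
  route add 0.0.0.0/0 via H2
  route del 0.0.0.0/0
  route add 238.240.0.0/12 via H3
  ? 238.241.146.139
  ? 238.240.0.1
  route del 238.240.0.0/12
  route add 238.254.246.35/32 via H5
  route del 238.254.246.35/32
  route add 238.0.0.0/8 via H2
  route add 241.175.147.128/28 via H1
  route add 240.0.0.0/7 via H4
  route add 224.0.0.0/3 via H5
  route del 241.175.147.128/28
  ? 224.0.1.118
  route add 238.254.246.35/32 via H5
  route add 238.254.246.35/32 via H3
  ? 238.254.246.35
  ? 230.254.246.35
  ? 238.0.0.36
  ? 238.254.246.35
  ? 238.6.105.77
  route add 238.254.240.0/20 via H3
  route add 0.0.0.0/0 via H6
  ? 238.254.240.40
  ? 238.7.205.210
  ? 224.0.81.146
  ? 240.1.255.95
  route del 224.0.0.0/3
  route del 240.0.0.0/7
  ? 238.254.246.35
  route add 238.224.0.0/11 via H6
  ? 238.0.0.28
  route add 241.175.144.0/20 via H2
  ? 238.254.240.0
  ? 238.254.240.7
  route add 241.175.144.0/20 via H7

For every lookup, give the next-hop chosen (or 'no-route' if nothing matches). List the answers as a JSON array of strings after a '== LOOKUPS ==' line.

Apply in order:
  + 0.0.0.0/0 (H2) depth=0
  - 0.0.0.0/0 clear@0
  + 238.240.0.0/12 (H3) depth=12
  lookup 238.241.146.139: bits 111011101111 walk d0:-→d1:-→d2:-→d3:-→d4:-→d5:-→d6:-→d7:-→d8:-→d9:-→d10:-→d11:-→d12:H3 -> H3
  lookup 238.240.0.1: bits 111011101111 walk d0:-→d1:-→d2:-→d3:-→d4:-→d5:-→d6:-→d7:-→d8:-→d9:-→d10:-→d11:-→d12:H3 -> H3
  - 238.240.0.0/12 clear@12
  + 238.254.246.35/32 (H5) depth=32
  - 238.254.246.35/32 clear@32
  + 238.0.0.0/8 (H2) depth=8
  + 241.175.147.128/28 (H1) depth=28
  + 240.0.0.0/7 (H4) depth=7
  + 224.0.0.0/3 (H5) depth=3
  - 241.175.147.128/28 clear@28
  lookup 224.0.1.118: bits 1110 walk d0:-→d1:-→d2:-→d3:H5→d4:- -> H5
  + 238.254.246.35/32 (H5) depth=32
  + 238.254.246.35/32 (H3) depth=32
  lookup 238.254.246.35: bits 11101110111111101111011000100011 walk d0:-→d1:-→d2:-→d3:H5→d4:-→d5:-→d6:-→d7:-→d8:H2→d9:-→d10:-→d11:-→d12:-→d13:-→d14:-→d15:-→d16:-→d17:-→d18:-→d19:-→d20:-→d21:-→d22:-→d23:-→d24:-→d25:-→d26:-→d27:-→d28:-→d29:-→d30:-→d31:-→d32:H3 -> H3
  lookup 230.254.246.35: bits 1110 walk d0:-→d1:-→d2:-→d3:H5→d4:- -> H5
  lookup 238.0.0.36: bits 11101110 walk d0:-→d1:-→d2:-→d3:H5→d4:-→d5:-→d6:-→d7:-→d8:H2 -> H2
  lookup 238.254.246.35: bits 11101110111111101111011000100011 walk d0:-→d1:-→d2:-→d3:H5→d4:-→d5:-→d6:-→d7:-→d8:H2→d9:-→d10:-→d11:-→d12:-→d13:-→d14:-→d15:-→d16:-→d17:-→d18:-→d19:-→d20:-→d21:-→d22:-→d23:-→d24:-→d25:-→d26:-→d27:-→d28:-→d29:-→d30:-→d31:-→d32:H3 -> H3
  lookup 238.6.105.77: bits 11101110 walk d0:-→d1:-→d2:-→d3:H5→d4:-→d5:-→d6:-→d7:-→d8:H2 -> H2
  + 238.254.240.0/20 (H3) depth=20
  + 0.0.0.0/0 (H6) depth=0
  lookup 238.254.240.40: bits 111011101111111011110 walk d0:H6→d1:-→d2:-→d3:H5→d4:-→d5:-→d6:-→d7:-→d8:H2→d9:-→d10:-→d11:-→d12:-→d13:-→d14:-→d15:-→d16:-→d17:-→d18:-→d19:-→d20:H3→d21:- -> H3
  lookup 238.7.205.210: bits 11101110 walk d0:H6→d1:-→d2:-→d3:H5→d4:-→d5:-→d6:-→d7:-→d8:H2 -> H2
  lookup 224.0.81.146: bits 1110 walk d0:H6→d1:-→d2:-→d3:H5→d4:- -> H5
  lookup 240.1.255.95: bits 1111000 walk d0:H6→d1:-→d2:-→d3:H5→d4:-→d5:-→d6:-→d7:H4 -> H4
  - 224.0.0.0/3 clear@3
  - 240.0.0.0/7 clear@7
  lookup 238.254.246.35: bits 11101110111111101111011000100011 walk d0:H6→d1:-→d2:-→d3:-→d4:-→d5:-→d6:-→d7:-→d8:H2→d9:-→d10:-→d11:-→d12:-→d13:-→d14:-→d15:-→d16:-→d17:-→d18:-→d19:-→d20:H3→d21:-→d22:-→d23:-→d24:-→d25:-→d26:-→d27:-→d28:-→d29:-→d30:-→d31:-→d32:H3 -> H3
  + 238.224.0.0/11 (H6) depth=11
  lookup 238.0.0.28: bits 11101110 walk d0:H6→d1:-→d2:-→d3:-→d4:-→d5:-→d6:-→d7:-→d8:H2 -> H2
  + 241.175.144.0/20 (H2) depth=20
  lookup 238.254.240.0: bits 111011101111111011110 walk d0:H6→d1:-→d2:-→d3:-→d4:-→d5:-→d6:-→d7:-→d8:H2→d9:-→d10:-→d11:H6→d12:-→d13:-→d14:-→d15:-→d16:-→d17:-→d18:-→d19:-→d20:H3→d21:- -> H3
  lookup 238.254.240.7: bits 111011101111111011110 walk d0:H6→d1:-→d2:-→d3:-→d4:-→d5:-→d6:-→d7:-→d8:H2→d9:-→d10:-→d11:H6→d12:-→d13:-→d14:-→d15:-→d16:-→d17:-→d18:-→d19:-→d20:H3→d21:- -> H3
  + 241.175.144.0/20 (H7) depth=20

== LOOKUPS ==
["H3","H3","H5","H3","H5","H2","H3","H2","H3","H2","H5","H4","H3","H2","H3","H3"]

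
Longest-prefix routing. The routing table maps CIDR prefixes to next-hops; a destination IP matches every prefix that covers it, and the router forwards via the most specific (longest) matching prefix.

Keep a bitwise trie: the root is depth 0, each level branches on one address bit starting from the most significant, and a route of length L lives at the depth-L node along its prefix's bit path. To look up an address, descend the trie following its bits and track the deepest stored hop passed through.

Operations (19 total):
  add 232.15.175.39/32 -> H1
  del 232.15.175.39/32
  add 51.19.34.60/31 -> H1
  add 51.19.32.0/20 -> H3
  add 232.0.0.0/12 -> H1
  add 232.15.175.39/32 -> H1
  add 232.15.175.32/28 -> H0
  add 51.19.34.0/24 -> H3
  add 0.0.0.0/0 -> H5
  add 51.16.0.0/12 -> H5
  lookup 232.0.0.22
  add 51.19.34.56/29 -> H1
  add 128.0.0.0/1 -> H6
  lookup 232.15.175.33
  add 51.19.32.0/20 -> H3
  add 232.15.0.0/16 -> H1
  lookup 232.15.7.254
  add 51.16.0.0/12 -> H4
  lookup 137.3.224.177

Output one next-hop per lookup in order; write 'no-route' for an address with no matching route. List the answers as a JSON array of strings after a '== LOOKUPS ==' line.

Apply in order:
  add 232.15.175.39/32 -> H1 at depth 32
  - 232.15.175.39/32 clear@32
  add 51.19.34.60/31 -> H1 at depth 31
  add 51.19.32.0/20 -> H3 at depth 20
  add 232.0.0.0/12 -> H1 at depth 12
  add 232.15.175.39/32 -> H1 at depth 32
  add 232.15.175.32/28 -> H0 at depth 28
  add 51.19.34.0/24 -> H3 at depth 24
  add 0.0.0.0/0 -> H5 at depth 0
  add 51.16.0.0/12 -> H5 at depth 12
  lookup 232.0.0.22: bits 111010000000 walk d0:H5→d1:-→d2:-→d3:-→d4:-→d5:-→d6:-→d7:-→d8:-→d9:-→d10:-→d11:-→d12:H1 -> H1
  add 51.19.34.56/29 -> H1 at depth 29
  add 128.0.0.0/1 -> H6 at depth 1
  lookup 232.15.175.33: bits 11101000000011111010111100100 walk d0:H5→d1:H6→d2:-→d3:-→d4:-→d5:-→d6:-→d7:-→d8:-→d9:-→d10:-→d11:-→d12:H1→d13:-→d14:-→d15:-→d16:-→d17:-→d18:-→d19:-→d20:-→d21:-→d22:-→d23:-→d24:-→d25:-→d26:-→d27:-→d28:H0→d29:- -> H0
  add 51.19.32.0/20 -> H3 at depth 20
  add 232.15.0.0/16 -> H1 at depth 16
  lookup 232.15.7.254: bits 1110100000001111 walk d0:H5→d1:H6→d2:-→d3:-→d4:-→d5:-→d6:-→d7:-→d8:-→d9:-→d10:-→d11:-→d12:H1→d13:-→d14:-→d15:-→d16:H1 -> H1
  add 51.16.0.0/12 -> H4 at depth 12
  lookup 137.3.224.177: bits 1 walk d0:H5→d1:H6 -> H6

== LOOKUPS ==
["H1","H0","H1","H6"]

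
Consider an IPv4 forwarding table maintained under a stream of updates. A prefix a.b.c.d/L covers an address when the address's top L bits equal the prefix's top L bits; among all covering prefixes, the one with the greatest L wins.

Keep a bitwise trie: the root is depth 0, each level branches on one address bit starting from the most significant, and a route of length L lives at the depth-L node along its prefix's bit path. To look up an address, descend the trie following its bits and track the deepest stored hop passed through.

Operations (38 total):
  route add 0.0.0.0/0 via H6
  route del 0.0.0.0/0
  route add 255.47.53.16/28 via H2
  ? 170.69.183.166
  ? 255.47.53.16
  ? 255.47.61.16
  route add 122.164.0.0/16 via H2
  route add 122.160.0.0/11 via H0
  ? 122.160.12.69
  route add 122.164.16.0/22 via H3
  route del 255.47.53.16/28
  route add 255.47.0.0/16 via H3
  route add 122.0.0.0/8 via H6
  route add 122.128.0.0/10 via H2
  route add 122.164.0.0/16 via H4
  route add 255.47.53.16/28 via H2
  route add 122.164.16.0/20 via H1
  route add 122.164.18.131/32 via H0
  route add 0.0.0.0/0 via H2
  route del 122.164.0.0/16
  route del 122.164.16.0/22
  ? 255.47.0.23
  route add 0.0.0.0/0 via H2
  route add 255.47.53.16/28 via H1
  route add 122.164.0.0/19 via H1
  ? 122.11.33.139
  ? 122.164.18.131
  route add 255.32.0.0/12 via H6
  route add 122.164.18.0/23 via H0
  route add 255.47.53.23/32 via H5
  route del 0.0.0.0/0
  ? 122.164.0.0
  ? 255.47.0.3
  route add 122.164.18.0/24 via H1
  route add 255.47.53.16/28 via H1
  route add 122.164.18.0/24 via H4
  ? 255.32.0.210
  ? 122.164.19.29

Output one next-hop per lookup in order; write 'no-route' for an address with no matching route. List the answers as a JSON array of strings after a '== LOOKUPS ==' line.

Apply in order:
  add 0.0.0.0/0 -> H6 at depth 0
  - 0.0.0.0/0 clear@0
  add 255.47.53.16/28 -> H2 at depth 28
  Q 170.69.183.166: descend 1 ; hops seen [∅] ; pick no-route
  Q 255.47.53.16: descend 1111111100101111001101010001 ; hops seen [H2] ; pick H2
  Q 255.47.61.16: descend 11111111001011110011 ; hops seen [∅] ; pick no-route
  add 122.164.0.0/16 -> H2 at depth 16
  add 122.160.0.0/11 -> H0 at depth 11
  Q 122.160.12.69: descend 0111101010100 ; hops seen [H0] ; pick H0
  add 122.164.16.0/22 -> H3 at depth 22
  - 255.47.53.16/28 clear@28
  add 255.47.0.0/16 -> H3 at depth 16
  add 122.0.0.0/8 -> H6 at depth 8
  add 122.128.0.0/10 -> H2 at depth 10
  add 122.164.0.0/16 -> H4 at depth 16
  add 255.47.53.16/28 -> H2 at depth 28
  add 122.164.16.0/20 -> H1 at depth 20
  add 122.164.18.131/32 -> H0 at depth 32
  add 0.0.0.0/0 -> H2 at depth 0
  - 122.164.0.0/16 clear@16
  - 122.164.16.0/22 clear@22
  Q 255.47.0.23: descend 111111110010111100 ; hops seen [H2,H3] ; pick H3
  add 0.0.0.0/0 -> H2 at depth 0
  add 255.47.53.16/28 -> H1 at depth 28
  add 122.164.0.0/19 -> H1 at depth 19
  Q 122.11.33.139: descend 01111010 ; hops seen [H2,H6] ; pick H6
  Q 122.164.18.131: descend 01111010101001000001001010000011 ; hops seen [H2,H6,H2,H0,H1,H1,H0] ; pick H0
  add 255.32.0.0/12 -> H6 at depth 12
  add 122.164.18.0/23 -> H0 at depth 23
  add 255.47.53.23/32 -> H5 at depth 32
  - 0.0.0.0/0 clear@0
  Q 122.164.0.0: descend 0111101010100100000 ; hops seen [H6,H2,H0,H1] ; pick H1
  Q 255.47.0.3: descend 111111110010111100 ; hops seen [H6,H3] ; pick H3
  add 122.164.18.0/24 -> H1 at depth 24
  add 255.47.53.16/28 -> H1 at depth 28
  add 122.164.18.0/24 -> H4 at depth 24
  Q 255.32.0.210: descend 111111110010 ; hops seen [H6] ; pick H6
  Q 122.164.19.29: descend 01111010101001000001001 ; hops seen [H6,H2,H0,H1,H1,H0] ; pick H0

== LOOKUPS ==
["no-route","H2","no-route","H0","H3","H6","H0","H1","H3","H6","H0"]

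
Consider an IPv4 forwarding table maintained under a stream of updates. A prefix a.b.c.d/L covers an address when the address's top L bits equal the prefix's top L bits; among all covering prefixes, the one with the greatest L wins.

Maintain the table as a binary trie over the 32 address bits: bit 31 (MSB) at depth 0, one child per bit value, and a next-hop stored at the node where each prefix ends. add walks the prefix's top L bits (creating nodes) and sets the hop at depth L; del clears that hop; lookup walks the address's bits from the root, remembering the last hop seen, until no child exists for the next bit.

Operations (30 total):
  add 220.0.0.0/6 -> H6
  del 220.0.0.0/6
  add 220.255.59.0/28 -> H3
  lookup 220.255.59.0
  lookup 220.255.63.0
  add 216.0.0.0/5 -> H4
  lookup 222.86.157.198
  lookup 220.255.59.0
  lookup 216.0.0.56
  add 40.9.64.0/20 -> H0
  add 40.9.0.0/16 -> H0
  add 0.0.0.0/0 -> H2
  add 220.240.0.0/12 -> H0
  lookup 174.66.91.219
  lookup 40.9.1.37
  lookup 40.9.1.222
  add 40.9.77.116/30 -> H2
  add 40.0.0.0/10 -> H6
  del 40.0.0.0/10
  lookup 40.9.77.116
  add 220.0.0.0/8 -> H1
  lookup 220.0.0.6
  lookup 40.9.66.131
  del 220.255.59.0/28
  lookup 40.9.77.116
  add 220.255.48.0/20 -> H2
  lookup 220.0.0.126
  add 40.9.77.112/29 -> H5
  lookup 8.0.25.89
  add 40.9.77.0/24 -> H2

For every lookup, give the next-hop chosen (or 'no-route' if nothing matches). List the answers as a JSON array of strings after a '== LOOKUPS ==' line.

Process each operation:
  add 220.0.0.0/6 -> H6 at depth 6
  - 220.0.0.0/6 clear@6
  add 220.255.59.0/28 -> H3 at depth 28
  lookup 220.255.59.0: bits 1101110011111111001110110000 walk d0:-→d1:-→d2:-→d3:-→d4:-→d5:-→d6:-→d7:-→d8:-→d9:-→d10:-→d11:-→d12:-→d13:-→d14:-→d15:-→d16:-→d17:-→d18:-→d19:-→d20:-→d21:-→d22:-→d23:-→d24:-→d25:-→d26:-→d27:-→d28:H3 -> H3
  lookup 220.255.63.0: bits 110111001111111100111 walk d0:-→d1:-→d2:-→d3:-→d4:-→d5:-→d6:-→d7:-→d8:-→d9:-→d10:-→d11:-→d12:-→d13:-→d14:-→d15:-→d16:-→d17:-→d18:-→d19:-→d20:-→d21:- -> no-route
  add 216.0.0.0/5 -> H4 at depth 5
  lookup 222.86.157.198: bits 110111 walk d0:-→d1:-→d2:-→d3:-→d4:-→d5:H4→d6:- -> H4
  lookup 220.255.59.0: bits 1101110011111111001110110000 walk d0:-→d1:-→d2:-→d3:-→d4:-→d5:H4→d6:-→d7:-→d8:-→d9:-→d10:-→d11:-→d12:-→d13:-→d14:-→d15:-→d16:-→d17:-→d18:-→d19:-→d20:-→d21:-→d22:-→d23:-→d24:-→d25:-→d26:-→d27:-→d28:H3 -> H3
  lookup 216.0.0.56: bits 11011 walk d0:-→d1:-→d2:-→d3:-→d4:-→d5:H4 -> H4
  add 40.9.64.0/20 -> H0 at depth 20
  add 40.9.0.0/16 -> H0 at depth 16
  add 0.0.0.0/0 -> H2 at depth 0
  add 220.240.0.0/12 -> H0 at depth 12
  lookup 174.66.91.219: bits 1 walk d0:H2→d1:- -> H2
  lookup 40.9.1.37: bits 00101000000010010 walk d0:H2→d1:-→d2:-→d3:-→d4:-→d5:-→d6:-→d7:-→d8:-→d9:-→d10:-→d11:-→d12:-→d13:-→d14:-→d15:-→d16:H0→d17:- -> H0
  lookup 40.9.1.222: bits 00101000000010010 walk d0:H2→d1:-→d2:-→d3:-→d4:-→d5:-→d6:-→d7:-→d8:-→d9:-→d10:-→d11:-→d12:-→d13:-→d14:-→d15:-→d16:H0→d17:- -> H0
  add 40.9.77.116/30 -> H2 at depth 30
  add 40.0.0.0/10 -> H6 at depth 10
  - 40.0.0.0/10 clear@10
  lookup 40.9.77.116: bits 001010000000100101001101011101 walk d0:H2→d1:-→d2:-→d3:-→d4:-→d5:-→d6:-→d7:-→d8:-→d9:-→d10:-→d11:-→d12:-→d13:-→d14:-→d15:-→d16:H0→d17:-→d18:-→d19:-→d20:H0→d21:-→d22:-→d23:-→d24:-→d25:-→d26:-→d27:-→d28:-→d29:-→d30:H2 -> H2
  add 220.0.0.0/8 -> H1 at depth 8
  lookup 220.0.0.6: bits 11011100 walk d0:H2→d1:-→d2:-→d3:-→d4:-→d5:H4→d6:-→d7:-→d8:H1 -> H1
  lookup 40.9.66.131: bits 00101000000010010100 walk d0:H2→d1:-→d2:-→d3:-→d4:-→d5:-→d6:-→d7:-→d8:-→d9:-→d10:-→d11:-→d12:-→d13:-→d14:-→d15:-→d16:H0→d17:-→d18:-→d19:-→d20:H0 -> H0
  - 220.255.59.0/28 clear@28
  lookup 40.9.77.116: bits 001010000000100101001101011101 walk d0:H2→d1:-→d2:-→d3:-→d4:-→d5:-→d6:-→d7:-→d8:-→d9:-→d10:-→d11:-→d12:-→d13:-→d14:-→d15:-→d16:H0→d17:-→d18:-→d19:-→d20:H0→d21:-→d22:-→d23:-→d24:-→d25:-→d26:-→d27:-→d28:-→d29:-→d30:H2 -> H2
  add 220.255.48.0/20 -> H2 at depth 20
  lookup 220.0.0.126: bits 11011100 walk d0:H2→d1:-→d2:-→d3:-→d4:-→d5:H4→d6:-→d7:-→d8:H1 -> H1
  add 40.9.77.112/29 -> H5 at depth 29
  lookup 8.0.25.89: bits 00 walk d0:H2→d1:-→d2:- -> H2
  add 40.9.77.0/24 -> H2 at depth 24

== LOOKUPS ==
["H3","no-route","H4","H3","H4","H2","H0","H0","H2","H1","H0","H2","H1","H2"]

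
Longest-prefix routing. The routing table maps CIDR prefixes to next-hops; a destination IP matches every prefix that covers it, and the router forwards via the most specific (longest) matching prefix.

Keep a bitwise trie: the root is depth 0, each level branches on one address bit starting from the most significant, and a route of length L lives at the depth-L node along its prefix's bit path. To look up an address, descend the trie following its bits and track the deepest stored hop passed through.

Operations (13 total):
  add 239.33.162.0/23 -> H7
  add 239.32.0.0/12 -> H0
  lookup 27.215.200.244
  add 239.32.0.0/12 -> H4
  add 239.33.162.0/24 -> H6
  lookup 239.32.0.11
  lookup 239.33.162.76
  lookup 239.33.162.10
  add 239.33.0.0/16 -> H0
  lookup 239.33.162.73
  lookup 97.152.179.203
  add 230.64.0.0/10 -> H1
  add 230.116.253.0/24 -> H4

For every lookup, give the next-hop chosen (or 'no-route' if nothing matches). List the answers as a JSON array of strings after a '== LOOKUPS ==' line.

Apply in order:
  add 239.33.162.0/23 -> H7 at depth 23
  add 239.32.0.0/12 -> H0 at depth 12
  lookup 27.215.200.244: bits ε walk d0:- -> no-route
  add 239.32.0.0/12 -> H4 at depth 12
  add 239.33.162.0/24 -> H6 at depth 24
  lookup 239.32.0.11: bits 111011110010000 walk d0:-→d1:-→d2:-→d3:-→d4:-→d5:-→d6:-→d7:-→d8:-→d9:-→d10:-→d11:-→d12:H4→d13:-→d14:-→d15:- -> H4
  lookup 239.33.162.76: bits 111011110010000110100010 walk d0:-→d1:-→d2:-→d3:-→d4:-→d5:-→d6:-→d7:-→d8:-→d9:-→d10:-→d11:-→d12:H4→d13:-→d14:-→d15:-→d16:-→d17:-→d18:-→d19:-→d20:-→d21:-→d22:-→d23:H7→d24:H6 -> H6
  lookup 239.33.162.10: bits 111011110010000110100010 walk d0:-→d1:-→d2:-→d3:-→d4:-→d5:-→d6:-→d7:-→d8:-→d9:-→d10:-→d11:-→d12:H4→d13:-→d14:-→d15:-→d16:-→d17:-→d18:-→d19:-→d20:-→d21:-→d22:-→d23:H7→d24:H6 -> H6
  add 239.33.0.0/16 -> H0 at depth 16
  lookup 239.33.162.73: bits 111011110010000110100010 walk d0:-→d1:-→d2:-→d3:-→d4:-→d5:-→d6:-→d7:-→d8:-→d9:-→d10:-→d11:-→d12:H4→d13:-→d14:-→d15:-→d16:H0→d17:-→d18:-→d19:-→d20:-→d21:-→d22:-→d23:H7→d24:H6 -> H6
  lookup 97.152.179.203: bits ε walk d0:- -> no-route
  add 230.64.0.0/10 -> H1 at depth 10
  add 230.116.253.0/24 -> H4 at depth 24

== LOOKUPS ==
["no-route","H4","H6","H6","H6","no-route"]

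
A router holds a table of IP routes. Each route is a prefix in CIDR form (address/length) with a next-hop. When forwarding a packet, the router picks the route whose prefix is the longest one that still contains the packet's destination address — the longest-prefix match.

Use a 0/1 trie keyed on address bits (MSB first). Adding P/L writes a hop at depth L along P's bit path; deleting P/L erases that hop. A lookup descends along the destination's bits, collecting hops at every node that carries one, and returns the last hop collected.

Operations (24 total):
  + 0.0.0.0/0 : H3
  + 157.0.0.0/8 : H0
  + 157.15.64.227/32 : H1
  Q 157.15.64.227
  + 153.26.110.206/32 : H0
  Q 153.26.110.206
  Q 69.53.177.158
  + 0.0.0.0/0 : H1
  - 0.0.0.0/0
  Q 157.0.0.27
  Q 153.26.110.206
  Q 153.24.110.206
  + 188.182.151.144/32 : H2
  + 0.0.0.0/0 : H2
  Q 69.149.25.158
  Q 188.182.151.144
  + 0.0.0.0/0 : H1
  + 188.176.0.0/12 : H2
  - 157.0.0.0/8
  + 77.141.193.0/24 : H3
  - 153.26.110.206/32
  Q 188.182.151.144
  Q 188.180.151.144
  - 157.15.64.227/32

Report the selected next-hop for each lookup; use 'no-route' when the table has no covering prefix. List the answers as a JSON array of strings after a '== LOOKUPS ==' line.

Trace:
  add 0.0.0.0/0 -> H3 at depth 0
  add 157.0.0.0/8 -> H0 at depth 8
  add 157.15.64.227/32 -> H1 at depth 32
  Q 157.15.64.227: descend 10011101000011110100000011100011 ; hops seen [H3,H0,H1] ; pick H1
  add 153.26.110.206/32 -> H0 at depth 32
  Q 153.26.110.206: descend 10011001000110100110111011001110 ; hops seen [H3,H0] ; pick H0
  Q 69.53.177.158: descend ε ; hops seen [H3] ; pick H3
  add 0.0.0.0/0 -> H1 at depth 0
  del 0.0.0.0/0 (clear depth 0)
  Q 157.0.0.27: descend 100111010000 ; hops seen [H0] ; pick H0
  Q 153.26.110.206: descend 10011001000110100110111011001110 ; hops seen [H0] ; pick H0
  Q 153.24.110.206: descend 10011001000110 ; hops seen [∅] ; pick no-route
  add 188.182.151.144/32 -> H2 at depth 32
  add 0.0.0.0/0 -> H2 at depth 0
  Q 69.149.25.158: descend ε ; hops seen [H2] ; pick H2
  Q 188.182.151.144: descend 10111100101101101001011110010000 ; hops seen [H2,H2] ; pick H2
  add 0.0.0.0/0 -> H1 at depth 0
  add 188.176.0.0/12 -> H2 at depth 12
  del 157.0.0.0/8 (clear depth 8)
  add 77.141.193.0/24 -> H3 at depth 24
  del 153.26.110.206/32 (clear depth 32)
  Q 188.182.151.144: descend 10111100101101101001011110010000 ; hops seen [H1,H2,H2] ; pick H2
  Q 188.180.151.144: descend 10111100101101 ; hops seen [H1,H2] ; pick H2
  del 157.15.64.227/32 (clear depth 32)

== LOOKUPS ==
["H1","H0","H3","H0","H0","no-route","H2","H2","H2","H2"]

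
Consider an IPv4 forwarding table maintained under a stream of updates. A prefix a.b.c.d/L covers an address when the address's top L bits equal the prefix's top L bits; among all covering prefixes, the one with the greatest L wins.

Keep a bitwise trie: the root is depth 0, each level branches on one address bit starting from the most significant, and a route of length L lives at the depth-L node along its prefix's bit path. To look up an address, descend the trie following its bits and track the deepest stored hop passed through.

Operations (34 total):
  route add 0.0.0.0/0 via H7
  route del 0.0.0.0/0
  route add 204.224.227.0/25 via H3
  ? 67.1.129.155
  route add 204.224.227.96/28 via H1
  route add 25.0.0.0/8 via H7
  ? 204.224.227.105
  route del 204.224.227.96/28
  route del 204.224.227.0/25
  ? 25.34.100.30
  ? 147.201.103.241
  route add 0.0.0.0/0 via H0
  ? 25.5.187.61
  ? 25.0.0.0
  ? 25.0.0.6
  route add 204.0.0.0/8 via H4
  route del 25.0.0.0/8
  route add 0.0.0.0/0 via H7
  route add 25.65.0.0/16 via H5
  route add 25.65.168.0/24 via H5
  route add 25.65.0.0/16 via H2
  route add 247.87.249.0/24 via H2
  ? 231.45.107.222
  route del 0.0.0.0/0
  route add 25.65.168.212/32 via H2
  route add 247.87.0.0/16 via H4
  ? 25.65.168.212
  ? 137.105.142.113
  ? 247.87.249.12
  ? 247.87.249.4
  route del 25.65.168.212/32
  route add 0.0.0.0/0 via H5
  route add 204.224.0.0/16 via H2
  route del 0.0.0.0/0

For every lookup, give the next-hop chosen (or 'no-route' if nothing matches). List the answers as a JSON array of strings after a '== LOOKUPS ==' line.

Apply in order:
  add 0.0.0.0/0 -> H7 at depth 0
  - 0.0.0.0/0 clear@0
  add 204.224.227.0/25 -> H3 at depth 25
  lookup 67.1.129.155: bits ε walk d0:- -> no-route
  add 204.224.227.96/28 -> H1 at depth 28
  add 25.0.0.0/8 -> H7 at depth 8
  lookup 204.224.227.105: bits 1100110011100000111000110110 walk d0:-→d1:-→d2:-→d3:-→d4:-→d5:-→d6:-→d7:-→d8:-→d9:-→d10:-→d11:-→d12:-→d13:-→d14:-→d15:-→d16:-→d17:-→d18:-→d19:-→d20:-→d21:-→d22:-→d23:-→d24:-→d25:H3→d26:-→d27:-→d28:H1 -> H1
  - 204.224.227.96/28 clear@28
  - 204.224.227.0/25 clear@25
  lookup 25.34.100.30: bits 00011001 walk d0:-→d1:-→d2:-→d3:-→d4:-→d5:-→d6:-→d7:-→d8:H7 -> H7
  lookup 147.201.103.241: bits 1 walk d0:-→d1:- -> no-route
  add 0.0.0.0/0 -> H0 at depth 0
  lookup 25.5.187.61: bits 00011001 walk d0:H0→d1:-→d2:-→d3:-→d4:-→d5:-→d6:-→d7:-→d8:H7 -> H7
  lookup 25.0.0.0: bits 00011001 walk d0:H0→d1:-→d2:-→d3:-→d4:-→d5:-→d6:-→d7:-→d8:H7 -> H7
  lookup 25.0.0.6: bits 00011001 walk d0:H0→d1:-→d2:-→d3:-→d4:-→d5:-→d6:-→d7:-→d8:H7 -> H7
  add 204.0.0.0/8 -> H4 at depth 8
  - 25.0.0.0/8 clear@8
  add 0.0.0.0/0 -> H7 at depth 0
  add 25.65.0.0/16 -> H5 at depth 16
  add 25.65.168.0/24 -> H5 at depth 24
  add 25.65.0.0/16 -> H2 at depth 16
  add 247.87.249.0/24 -> H2 at depth 24
  lookup 231.45.107.222: bits 111 walk d0:H7→d1:-→d2:-→d3:- -> H7
  - 0.0.0.0/0 clear@0
  add 25.65.168.212/32 -> H2 at depth 32
  add 247.87.0.0/16 -> H4 at depth 16
  lookup 25.65.168.212: bits 00011001010000011010100011010100 walk d0:-→d1:-→d2:-→d3:-→d4:-→d5:-→d6:-→d7:-→d8:-→d9:-→d10:-→d11:-→d12:-→d13:-→d14:-→d15:-→d16:H2→d17:-→d18:-→d19:-→d20:-→d21:-→d22:-→d23:-→d24:H5→d25:-→d26:-→d27:-→d28:-→d29:-→d30:-→d31:-→d32:H2 -> H2
  lookup 137.105.142.113: bits 1 walk d0:-→d1:- -> no-route
  lookup 247.87.249.12: bits 111101110101011111111001 walk d0:-→d1:-→d2:-→d3:-→d4:-→d5:-→d6:-→d7:-→d8:-→d9:-→d10:-→d11:-→d12:-→d13:-→d14:-→d15:-→d16:H4→d17:-→d18:-→d19:-→d20:-→d21:-→d22:-→d23:-→d24:H2 -> H2
  lookup 247.87.249.4: bits 111101110101011111111001 walk d0:-→d1:-→d2:-→d3:-→d4:-→d5:-→d6:-→d7:-→d8:-→d9:-→d10:-→d11:-→d12:-→d13:-→d14:-→d15:-→d16:H4→d17:-→d18:-→d19:-→d20:-→d21:-→d22:-→d23:-→d24:H2 -> H2
  - 25.65.168.212/32 clear@32
  add 0.0.0.0/0 -> H5 at depth 0
  add 204.224.0.0/16 -> H2 at depth 16
  - 0.0.0.0/0 clear@0

== LOOKUPS ==
["no-route","H1","H7","no-route","H7","H7","H7","H7","H2","no-route","H2","H2"]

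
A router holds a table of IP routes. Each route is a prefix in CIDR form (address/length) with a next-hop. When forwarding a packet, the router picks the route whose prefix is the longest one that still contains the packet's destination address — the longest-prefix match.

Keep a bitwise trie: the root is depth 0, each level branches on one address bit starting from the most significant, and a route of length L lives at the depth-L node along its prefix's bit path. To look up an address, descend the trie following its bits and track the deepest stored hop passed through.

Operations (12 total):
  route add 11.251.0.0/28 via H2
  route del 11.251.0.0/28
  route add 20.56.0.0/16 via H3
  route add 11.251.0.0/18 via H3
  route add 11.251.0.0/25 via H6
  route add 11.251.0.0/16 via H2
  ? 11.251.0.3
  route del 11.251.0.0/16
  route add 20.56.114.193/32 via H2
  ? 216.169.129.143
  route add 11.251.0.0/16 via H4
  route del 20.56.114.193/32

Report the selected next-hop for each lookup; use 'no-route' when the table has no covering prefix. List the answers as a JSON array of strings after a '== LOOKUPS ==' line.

Process each operation:
  + 11.251.0.0/28 (H2) depth=28
  - 11.251.0.0/28 clear@28
  + 20.56.0.0/16 (H3) depth=16
  + 11.251.0.0/18 (H3) depth=18
  + 11.251.0.0/25 (H6) depth=25
  + 11.251.0.0/16 (H2) depth=16
  lookup 11.251.0.3: bits 0000101111111011000000000000 walk d0:-→d1:-→d2:-→d3:-→d4:-→d5:-→d6:-→d7:-→d8:-→d9:-→d10:-→d11:-→d12:-→d13:-→d14:-→d15:-→d16:H2→d17:-→d18:H3→d19:-→d20:-→d21:-→d22:-→d23:-→d24:-→d25:H6→d26:-→d27:-→d28:- -> H6
  - 11.251.0.0/16 clear@16
  + 20.56.114.193/32 (H2) depth=32
  lookup 216.169.129.143: bits ε walk d0:- -> no-route
  + 11.251.0.0/16 (H4) depth=16
  - 20.56.114.193/32 clear@32

== LOOKUPS ==
["H6","no-route"]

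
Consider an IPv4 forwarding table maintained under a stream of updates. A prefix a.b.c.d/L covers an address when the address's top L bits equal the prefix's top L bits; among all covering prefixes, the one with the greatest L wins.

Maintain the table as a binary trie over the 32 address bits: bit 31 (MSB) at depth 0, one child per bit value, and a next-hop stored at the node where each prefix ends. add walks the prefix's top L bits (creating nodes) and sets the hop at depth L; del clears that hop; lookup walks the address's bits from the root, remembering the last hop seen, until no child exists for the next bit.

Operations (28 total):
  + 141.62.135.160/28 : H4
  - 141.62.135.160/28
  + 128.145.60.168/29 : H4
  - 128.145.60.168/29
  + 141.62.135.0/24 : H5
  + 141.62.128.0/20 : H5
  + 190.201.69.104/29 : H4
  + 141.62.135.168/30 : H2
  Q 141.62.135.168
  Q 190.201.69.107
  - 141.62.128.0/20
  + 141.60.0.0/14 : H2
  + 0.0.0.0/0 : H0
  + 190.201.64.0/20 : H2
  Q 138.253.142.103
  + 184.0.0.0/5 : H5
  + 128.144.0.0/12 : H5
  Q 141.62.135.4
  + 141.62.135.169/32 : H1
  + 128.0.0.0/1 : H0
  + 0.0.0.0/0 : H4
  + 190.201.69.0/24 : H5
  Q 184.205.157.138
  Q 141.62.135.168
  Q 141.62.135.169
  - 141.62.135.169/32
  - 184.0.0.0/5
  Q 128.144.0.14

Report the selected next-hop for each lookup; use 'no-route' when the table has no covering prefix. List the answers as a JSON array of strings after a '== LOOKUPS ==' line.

Trace:
  add 141.62.135.160/28 -> H4 at depth 28
  - 141.62.135.160/28 clear@28
  add 128.145.60.168/29 -> H4 at depth 29
  - 128.145.60.168/29 clear@29
  add 141.62.135.0/24 -> H5 at depth 24
  add 141.62.128.0/20 -> H5 at depth 20
  add 190.201.69.104/29 -> H4 at depth 29
  add 141.62.135.168/30 -> H2 at depth 30
  ? 141.62.135.168  path d0:-→d1:-→d2:-→d3:-→d4:-→d5:-→d6:-→d7:-→d8:-→d9:-→d10:-→d11:-→d12:-→d13:-→d14:-→d15:-→d16:-→d17:-→d18:-→d19:-→d20:H5→d21:-→d22:-→d23:-→d24:H5→d25:-→d26:-→d27:-→d28:-→d29:-→d30:H2  best=H2
  ? 190.201.69.107  path d0:-→d1:-→d2:-→d3:-→d4:-→d5:-→d6:-→d7:-→d8:-→d9:-→d10:-→d11:-→d12:-→d13:-→d14:-→d15:-→d16:-→d17:-→d18:-→d19:-→d20:-→d21:-→d22:-→d23:-→d24:-→d25:-→d26:-→d27:-→d28:-→d29:H4  best=H4
  - 141.62.128.0/20 clear@20
  add 141.60.0.0/14 -> H2 at depth 14
  add 0.0.0.0/0 -> H0 at depth 0
  add 190.201.64.0/20 -> H2 at depth 20
  ? 138.253.142.103  path d0:H0→d1:-→d2:-→d3:-→d4:-→d5:-  best=H0
  add 184.0.0.0/5 -> H5 at depth 5
  add 128.144.0.0/12 -> H5 at depth 12
  ? 141.62.135.4  path d0:H0→d1:-→d2:-→d3:-→d4:-→d5:-→d6:-→d7:-→d8:-→d9:-→d10:-→d11:-→d12:-→d13:-→d14:H2→d15:-→d16:-→d17:-→d18:-→d19:-→d20:-→d21:-→d22:-→d23:-→d24:H5  best=H5
  add 141.62.135.169/32 -> H1 at depth 32
  add 128.0.0.0/1 -> H0 at depth 1
  add 0.0.0.0/0 -> H4 at depth 0
  add 190.201.69.0/24 -> H5 at depth 24
  ? 184.205.157.138  path d0:H4→d1:H0→d2:-→d3:-→d4:-→d5:H5  best=H5
  ? 141.62.135.168  path d0:H4→d1:H0→d2:-→d3:-→d4:-→d5:-→d6:-→d7:-→d8:-→d9:-→d10:-→d11:-→d12:-→d13:-→d14:H2→d15:-→d16:-→d17:-→d18:-→d19:-→d20:-→d21:-→d22:-→d23:-→d24:H5→d25:-→d26:-→d27:-→d28:-→d29:-→d30:H2→d31:-  best=H2
  ? 141.62.135.169  path d0:H4→d1:H0→d2:-→d3:-→d4:-→d5:-→d6:-→d7:-→d8:-→d9:-→d10:-→d11:-→d12:-→d13:-→d14:H2→d15:-→d16:-→d17:-→d18:-→d19:-→d20:-→d21:-→d22:-→d23:-→d24:H5→d25:-→d26:-→d27:-→d28:-→d29:-→d30:H2→d31:-→d32:H1  best=H1
  - 141.62.135.169/32 clear@32
  - 184.0.0.0/5 clear@5
  ? 128.144.0.14  path d0:H4→d1:H0→d2:-→d3:-→d4:-→d5:-→d6:-→d7:-→d8:-→d9:-→d10:-→d11:-→d12:H5→d13:-→d14:-→d15:-  best=H5

== LOOKUPS ==
["H2","H4","H0","H5","H5","H2","H1","H5"]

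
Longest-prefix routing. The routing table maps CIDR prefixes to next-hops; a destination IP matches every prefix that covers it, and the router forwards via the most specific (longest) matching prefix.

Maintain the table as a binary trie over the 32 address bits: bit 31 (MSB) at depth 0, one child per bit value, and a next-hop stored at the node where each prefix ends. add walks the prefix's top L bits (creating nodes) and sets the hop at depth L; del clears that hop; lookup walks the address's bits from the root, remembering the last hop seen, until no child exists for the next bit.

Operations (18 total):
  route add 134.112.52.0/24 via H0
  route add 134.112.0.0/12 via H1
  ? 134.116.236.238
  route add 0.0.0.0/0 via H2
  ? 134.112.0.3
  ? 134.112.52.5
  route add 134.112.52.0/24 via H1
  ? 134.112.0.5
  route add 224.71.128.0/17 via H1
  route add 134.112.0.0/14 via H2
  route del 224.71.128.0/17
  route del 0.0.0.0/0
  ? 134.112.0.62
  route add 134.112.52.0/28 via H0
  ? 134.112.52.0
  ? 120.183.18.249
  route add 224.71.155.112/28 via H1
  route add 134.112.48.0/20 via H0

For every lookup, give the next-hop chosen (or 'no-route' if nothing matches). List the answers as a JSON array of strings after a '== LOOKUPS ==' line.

Trace:
  + 134.112.52.0/24 (H0) depth=24
  + 134.112.0.0/12 (H1) depth=12
  Q 134.116.236.238: descend 1000011001110 ; hops seen [H1] ; pick H1
  + 0.0.0.0/0 (H2) depth=0
  Q 134.112.0.3: descend 100001100111000000 ; hops seen [H2,H1] ; pick H1
  Q 134.112.52.5: descend 100001100111000000110100 ; hops seen [H2,H1,H0] ; pick H0
  + 134.112.52.0/24 (H1) depth=24
  Q 134.112.0.5: descend 100001100111000000 ; hops seen [H2,H1] ; pick H1
  + 224.71.128.0/17 (H1) depth=17
  + 134.112.0.0/14 (H2) depth=14
  del 224.71.128.0/17 (clear depth 17)
  del 0.0.0.0/0 (clear depth 0)
  Q 134.112.0.62: descend 100001100111000000 ; hops seen [H1,H2] ; pick H2
  + 134.112.52.0/28 (H0) depth=28
  Q 134.112.52.0: descend 1000011001110000001101000000 ; hops seen [H1,H2,H1,H0] ; pick H0
  Q 120.183.18.249: descend ε ; hops seen [∅] ; pick no-route
  + 224.71.155.112/28 (H1) depth=28
  + 134.112.48.0/20 (H0) depth=20

== LOOKUPS ==
["H1","H1","H0","H1","H2","H0","no-route"]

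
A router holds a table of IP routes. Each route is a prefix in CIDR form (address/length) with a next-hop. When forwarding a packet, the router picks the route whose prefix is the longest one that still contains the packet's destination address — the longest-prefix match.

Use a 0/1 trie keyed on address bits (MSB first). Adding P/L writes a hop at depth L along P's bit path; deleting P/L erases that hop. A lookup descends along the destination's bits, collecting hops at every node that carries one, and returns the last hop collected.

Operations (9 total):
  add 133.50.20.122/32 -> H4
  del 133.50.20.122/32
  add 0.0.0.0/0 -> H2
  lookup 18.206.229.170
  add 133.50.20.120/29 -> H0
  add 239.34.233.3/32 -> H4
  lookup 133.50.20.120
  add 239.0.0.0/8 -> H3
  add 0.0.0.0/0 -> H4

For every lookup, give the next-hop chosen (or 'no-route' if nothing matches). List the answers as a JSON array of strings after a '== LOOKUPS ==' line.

Trace:
  add 133.50.20.122/32 -> H4 at depth 32
  del 133.50.20.122/32 (clear depth 32)
  add 0.0.0.0/0 -> H2 at depth 0
  ? 18.206.229.170  path d0:H2  best=H2
  add 133.50.20.120/29 -> H0 at depth 29
  add 239.34.233.3/32 -> H4 at depth 32
  ? 133.50.20.120  path d0:H2→d1:-→d2:-→d3:-→d4:-→d5:-→d6:-→d7:-→d8:-→d9:-→d10:-→d11:-→d12:-→d13:-→d14:-→d15:-→d16:-→d17:-→d18:-→d19:-→d20:-→d21:-→d22:-→d23:-→d24:-→d25:-→d26:-→d27:-→d28:-→d29:H0→d30:-  best=H0
  add 239.0.0.0/8 -> H3 at depth 8
  add 0.0.0.0/0 -> H4 at depth 0

== LOOKUPS ==
["H2","H0"]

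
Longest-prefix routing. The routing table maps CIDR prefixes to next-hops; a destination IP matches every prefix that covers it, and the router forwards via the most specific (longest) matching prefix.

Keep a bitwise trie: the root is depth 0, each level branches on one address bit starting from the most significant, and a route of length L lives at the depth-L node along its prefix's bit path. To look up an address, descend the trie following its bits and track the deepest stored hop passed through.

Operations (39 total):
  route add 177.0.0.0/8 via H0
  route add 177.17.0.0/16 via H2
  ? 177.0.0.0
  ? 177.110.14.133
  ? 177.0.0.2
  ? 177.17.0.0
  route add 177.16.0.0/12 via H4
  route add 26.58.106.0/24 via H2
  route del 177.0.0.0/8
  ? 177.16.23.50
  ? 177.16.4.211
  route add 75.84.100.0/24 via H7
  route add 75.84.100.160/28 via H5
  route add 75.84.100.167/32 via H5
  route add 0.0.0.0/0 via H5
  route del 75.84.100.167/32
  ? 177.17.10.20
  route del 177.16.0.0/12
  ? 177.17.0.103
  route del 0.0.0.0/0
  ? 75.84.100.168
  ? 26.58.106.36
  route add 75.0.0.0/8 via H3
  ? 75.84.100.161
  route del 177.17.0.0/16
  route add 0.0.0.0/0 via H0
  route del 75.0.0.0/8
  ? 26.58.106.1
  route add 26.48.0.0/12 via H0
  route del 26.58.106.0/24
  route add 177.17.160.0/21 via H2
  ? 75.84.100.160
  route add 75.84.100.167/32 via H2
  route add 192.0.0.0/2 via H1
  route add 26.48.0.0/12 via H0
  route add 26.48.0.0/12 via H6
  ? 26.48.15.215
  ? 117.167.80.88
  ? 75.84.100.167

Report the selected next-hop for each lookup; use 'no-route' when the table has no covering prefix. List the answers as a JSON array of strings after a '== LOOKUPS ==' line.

Apply in order:
  add 177.0.0.0/8 -> H0 at depth 8
  add 177.17.0.0/16 -> H2 at depth 16
  lookup 177.0.0.0: bits 10110001000 walk d0:-→d1:-→d2:-→d3:-→d4:-→d5:-→d6:-→d7:-→d8:H0→d9:-→d10:-→d11:- -> H0
  lookup 177.110.14.133: bits 101100010 walk d0:-→d1:-→d2:-→d3:-→d4:-→d5:-→d6:-→d7:-→d8:H0→d9:- -> H0
  lookup 177.0.0.2: bits 10110001000 walk d0:-→d1:-→d2:-→d3:-→d4:-→d5:-→d6:-→d7:-→d8:H0→d9:-→d10:-→d11:- -> H0
  lookup 177.17.0.0: bits 1011000100010001 walk d0:-→d1:-→d2:-→d3:-→d4:-→d5:-→d6:-→d7:-→d8:H0→d9:-→d10:-→d11:-→d12:-→d13:-→d14:-→d15:-→d16:H2 -> H2
  add 177.16.0.0/12 -> H4 at depth 12
  add 26.58.106.0/24 -> H2 at depth 24
  - 177.0.0.0/8 clear@8
  lookup 177.16.23.50: bits 101100010001000 walk d0:-→d1:-→d2:-→d3:-→d4:-→d5:-→d6:-→d7:-→d8:-→d9:-→d10:-→d11:-→d12:H4→d13:-→d14:-→d15:- -> H4
  lookup 177.16.4.211: bits 101100010001000 walk d0:-→d1:-→d2:-→d3:-→d4:-→d5:-→d6:-→d7:-→d8:-→d9:-→d10:-→d11:-→d12:H4→d13:-→d14:-→d15:- -> H4
  add 75.84.100.0/24 -> H7 at depth 24
  add 75.84.100.160/28 -> H5 at depth 28
  add 75.84.100.167/32 -> H5 at depth 32
  add 0.0.0.0/0 -> H5 at depth 0
  - 75.84.100.167/32 clear@32
  lookup 177.17.10.20: bits 1011000100010001 walk d0:H5→d1:-→d2:-→d3:-→d4:-→d5:-→d6:-→d7:-→d8:-→d9:-→d10:-→d11:-→d12:H4→d13:-→d14:-→d15:-→d16:H2 -> H2
  - 177.16.0.0/12 clear@12
  lookup 177.17.0.103: bits 1011000100010001 walk d0:H5→d1:-→d2:-→d3:-→d4:-→d5:-→d6:-→d7:-→d8:-→d9:-→d10:-→d11:-→d12:-→d13:-→d14:-→d15:-→d16:H2 -> H2
  - 0.0.0.0/0 clear@0
  lookup 75.84.100.168: bits 0100101101010100011001001010 walk d0:-→d1:-→d2:-→d3:-→d4:-→d5:-→d6:-→d7:-→d8:-→d9:-→d10:-→d11:-→d12:-→d13:-→d14:-→d15:-→d16:-→d17:-→d18:-→d19:-→d20:-→d21:-→d22:-→d23:-→d24:H7→d25:-→d26:-→d27:-→d28:H5 -> H5
  lookup 26.58.106.36: bits 000110100011101001101010 walk d0:-→d1:-→d2:-→d3:-→d4:-→d5:-→d6:-→d7:-→d8:-→d9:-→d10:-→d11:-→d12:-→d13:-→d14:-→d15:-→d16:-→d17:-→d18:-→d19:-→d20:-→d21:-→d22:-→d23:-→d24:H2 -> H2
  add 75.0.0.0/8 -> H3 at depth 8
  lookup 75.84.100.161: bits 01001011010101000110010010100 walk d0:-→d1:-→d2:-→d3:-→d4:-→d5:-→d6:-→d7:-→d8:H3→d9:-→d10:-→d11:-→d12:-→d13:-→d14:-→d15:-→d16:-→d17:-→d18:-→d19:-→d20:-→d21:-→d22:-→d23:-→d24:H7→d25:-→d26:-→d27:-→d28:H5→d29:- -> H5
  - 177.17.0.0/16 clear@16
  add 0.0.0.0/0 -> H0 at depth 0
  - 75.0.0.0/8 clear@8
  lookup 26.58.106.1: bits 000110100011101001101010 walk d0:H0→d1:-→d2:-→d3:-→d4:-→d5:-→d6:-→d7:-→d8:-→d9:-→d10:-→d11:-→d12:-→d13:-→d14:-→d15:-→d16:-→d17:-→d18:-→d19:-→d20:-→d21:-→d22:-→d23:-→d24:H2 -> H2
  add 26.48.0.0/12 -> H0 at depth 12
  - 26.58.106.0/24 clear@24
  add 177.17.160.0/21 -> H2 at depth 21
  lookup 75.84.100.160: bits 01001011010101000110010010100 walk d0:H0→d1:-→d2:-→d3:-→d4:-→d5:-→d6:-→d7:-→d8:-→d9:-→d10:-→d11:-→d12:-→d13:-→d14:-→d15:-→d16:-→d17:-→d18:-→d19:-→d20:-→d21:-→d22:-→d23:-→d24:H7→d25:-→d26:-→d27:-→d28:H5→d29:- -> H5
  add 75.84.100.167/32 -> H2 at depth 32
  add 192.0.0.0/2 -> H1 at depth 2
  add 26.48.0.0/12 -> H0 at depth 12
  add 26.48.0.0/12 -> H6 at depth 12
  lookup 26.48.15.215: bits 000110100011 walk d0:H0→d1:-→d2:-→d3:-→d4:-→d5:-→d6:-→d7:-→d8:-→d9:-→d10:-→d11:-→d12:H6 -> H6
  lookup 117.167.80.88: bits 01 walk d0:H0→d1:-→d2:- -> H0
  lookup 75.84.100.167: bits 01001011010101000110010010100111 walk d0:H0→d1:-→d2:-→d3:-→d4:-→d5:-→d6:-→d7:-→d8:-→d9:-→d10:-→d11:-→d12:-→d13:-→d14:-→d15:-→d16:-→d17:-→d18:-→d19:-→d20:-→d21:-→d22:-→d23:-→d24:H7→d25:-→d26:-→d27:-→d28:H5→d29:-→d30:-→d31:-→d32:H2 -> H2

== LOOKUPS ==
["H0","H0","H0","H2","H4","H4","H2","H2","H5","H2","H5","H2","H5","H6","H0","H2"]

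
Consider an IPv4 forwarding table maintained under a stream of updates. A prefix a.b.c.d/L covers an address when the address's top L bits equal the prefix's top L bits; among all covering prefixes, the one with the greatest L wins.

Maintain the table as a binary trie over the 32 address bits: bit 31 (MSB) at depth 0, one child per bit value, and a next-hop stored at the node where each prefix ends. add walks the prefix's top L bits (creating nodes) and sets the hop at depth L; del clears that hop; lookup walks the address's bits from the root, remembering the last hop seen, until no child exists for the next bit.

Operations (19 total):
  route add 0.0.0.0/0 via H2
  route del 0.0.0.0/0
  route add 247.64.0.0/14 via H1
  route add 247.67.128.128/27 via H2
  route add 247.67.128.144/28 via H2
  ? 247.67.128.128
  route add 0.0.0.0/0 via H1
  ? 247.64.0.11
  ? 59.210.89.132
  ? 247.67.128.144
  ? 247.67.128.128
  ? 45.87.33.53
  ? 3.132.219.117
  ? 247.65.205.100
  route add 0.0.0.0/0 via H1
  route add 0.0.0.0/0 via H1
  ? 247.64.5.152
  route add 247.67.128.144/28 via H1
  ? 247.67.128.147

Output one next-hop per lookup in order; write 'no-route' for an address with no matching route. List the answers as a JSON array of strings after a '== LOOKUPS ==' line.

Process each operation:
  + 0.0.0.0/0 (H2) depth=0
  del 0.0.0.0/0 (clear depth 0)
  + 247.64.0.0/14 (H1) depth=14
  + 247.67.128.128/27 (H2) depth=27
  + 247.67.128.144/28 (H2) depth=28
  Q 247.67.128.128: descend 111101110100001110000000100 ; hops seen [H1,H2] ; pick H2
  + 0.0.0.0/0 (H1) depth=0
  Q 247.64.0.11: descend 11110111010000 ; hops seen [H1,H1] ; pick H1
  Q 59.210.89.132: descend ε ; hops seen [H1] ; pick H1
  Q 247.67.128.144: descend 1111011101000011100000001001 ; hops seen [H1,H1,H2,H2] ; pick H2
  Q 247.67.128.128: descend 111101110100001110000000100 ; hops seen [H1,H1,H2] ; pick H2
  Q 45.87.33.53: descend ε ; hops seen [H1] ; pick H1
  Q 3.132.219.117: descend ε ; hops seen [H1] ; pick H1
  Q 247.65.205.100: descend 11110111010000 ; hops seen [H1,H1] ; pick H1
  + 0.0.0.0/0 (H1) depth=0
  + 0.0.0.0/0 (H1) depth=0
  Q 247.64.5.152: descend 11110111010000 ; hops seen [H1,H1] ; pick H1
  + 247.67.128.144/28 (H1) depth=28
  Q 247.67.128.147: descend 1111011101000011100000001001 ; hops seen [H1,H1,H2,H1] ; pick H1

== LOOKUPS ==
["H2","H1","H1","H2","H2","H1","H1","H1","H1","H1"]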